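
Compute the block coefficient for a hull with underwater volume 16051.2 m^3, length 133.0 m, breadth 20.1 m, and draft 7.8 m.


Formula: Cb = V / (L * B * T)
Step 1 — L * B * T = 133.0 * 20.1 * 7.8 = 20851.74 m^3
Step 2 — Cb = 16051.2 / 20851.74 ≈ 0.76978 (5 s.f.)

0.76978


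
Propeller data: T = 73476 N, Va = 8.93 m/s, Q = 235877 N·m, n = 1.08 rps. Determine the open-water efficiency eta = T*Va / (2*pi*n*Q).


Formula: eta = T * Va / (2 * pi * n * Q)
Step 1 — numerator = T * Va = 73476 * 8.93 = 656140.68
Step 2 — 2 * pi * n = 2 * pi * 1.08 = 6.78584
Step 3 — denominator = 6.78584 * 235877 = 1600623.58
Step 4 — eta = 656140.68 / 1600623.58 ≈ 0.40993 (5 s.f.)

0.40993


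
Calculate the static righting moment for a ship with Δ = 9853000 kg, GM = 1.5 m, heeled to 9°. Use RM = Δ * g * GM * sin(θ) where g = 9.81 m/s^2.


Formula: GZ = GM * sin(theta); RM = disp * g * GZ
Step 1 — GZ = 1.5 * sin(9°) = 1.5 * 0.156434 = 0.234651 m
Step 2 — RM = 9853000 * 9.81 * 0.234651 ≈ 22681000 N·m (5 s.f.)

22681000 N·m


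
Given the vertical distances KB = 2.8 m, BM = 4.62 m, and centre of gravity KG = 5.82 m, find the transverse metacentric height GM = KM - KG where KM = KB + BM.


Formula: GM = KB + BM - KG
Step 1 — KM = KB + BM = 2.8 + 4.62 = 7.42 m
Step 2 — GM = KM - KG = 7.42 - 5.82 = 1.6 m

1.6 m


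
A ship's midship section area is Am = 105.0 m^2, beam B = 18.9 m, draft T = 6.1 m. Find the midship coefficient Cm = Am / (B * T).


Formula: Cm = Am / (B * T)
Step 1 — B * T = 18.9 * 6.1 = 115.29 m^2
Step 2 — Cm = 105.0 / 115.29 ≈ 0.91075 (5 s.f.)

0.91075


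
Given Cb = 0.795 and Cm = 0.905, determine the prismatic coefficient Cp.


Formula: Cp = Cb / Cm
Substituting: Cp = 0.795 / 0.905
Result: Cp ≈ 0.87845 (5 s.f.)

0.87845


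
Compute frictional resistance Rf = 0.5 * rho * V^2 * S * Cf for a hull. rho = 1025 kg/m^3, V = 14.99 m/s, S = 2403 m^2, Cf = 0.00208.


Formula: Rf = 0.5 * rho * V^2 * S * Cf
Step 1 — V^2 = 14.99^2 = 224.7001
Step 2 — 0.5 * rho * V^2 = 0.5 * 1025 * 224.7001 = 115158.80125
Step 3 — Rf = 115158.80125 * 2403 * 0.00208 ≈ 575590 N (5 s.f.)

575590 N


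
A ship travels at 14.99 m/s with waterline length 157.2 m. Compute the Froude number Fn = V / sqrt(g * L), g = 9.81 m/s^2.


Formula: Fn = V / sqrt(g * L)
Step 1 — g * L = 9.81 * 157.2 = 1542.132
Step 2 — sqrt(g * L) = sqrt(1542.132) = 39.269989
Step 3 — Fn = 14.99 / 39.269989 ≈ 0.38172 (5 s.f.)

0.38172


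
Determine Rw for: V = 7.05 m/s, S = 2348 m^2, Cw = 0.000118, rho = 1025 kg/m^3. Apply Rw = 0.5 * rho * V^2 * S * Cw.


Formula: Rw = 0.5 * rho * V^2 * S * Cw
Step 1 — V^2 = 7.05^2 = 49.7025
Step 2 — 0.5 * rho * V^2 = 0.5 * 1025 * 49.7025 = 25472.53125
Step 3 — Rw = 25472.53125 * 2348 * 0.000118 ≈ 7057.5 N (5 s.f.)

7057.5 N


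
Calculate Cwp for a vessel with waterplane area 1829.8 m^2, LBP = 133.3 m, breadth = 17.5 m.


Formula: Cwp = Aw / (L * B)
Step 1 — L * B = 133.3 * 17.5 = 2332.75 m^2
Step 2 — Cwp = 1829.8 / 2332.75 ≈ 0.78440 (5 s.f.)

0.78440


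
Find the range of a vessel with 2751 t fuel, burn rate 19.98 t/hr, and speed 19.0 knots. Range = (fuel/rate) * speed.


Formula: endurance = fuel / rate; range = endurance * speed
Step 1 — endurance = 2751 / 19.98 = 137.6877 hours
Step 2 — range = 137.6877 * 19.0 ≈ 2616.1 nautical miles (5 s.f.)

2616.1 NM


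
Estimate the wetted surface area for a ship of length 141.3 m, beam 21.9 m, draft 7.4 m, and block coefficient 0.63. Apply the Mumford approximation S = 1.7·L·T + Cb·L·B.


Formula: S = 1.7*L*T + V/T with V = Cb*L*B*T, i.e. S = L * (1.7*T + Cb*B)
Step 1 — 1.7*T = 1.7 * 7.4 = 12.58 m
Step 2 — Cb*B = 0.63 * 21.9 = 13.797 m
Step 3 — 1.7*T + Cb*B = 12.58 + 13.797 = 26.377 m
Step 4 — S = 141.3 * 26.377 ≈ 3727.1 m^2 (5 s.f.)

3727.1 m^2


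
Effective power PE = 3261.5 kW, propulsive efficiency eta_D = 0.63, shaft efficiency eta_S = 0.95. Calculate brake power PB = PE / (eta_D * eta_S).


Formula: PB = PE / (eta_D * eta_S)
Step 1 — combined efficiency = eta_D * eta_S = 0.63 * 0.95 = 0.5985
Step 2 — PB = 3261.5 / 0.5985 ≈ 5449.5 kW (5 s.f.)

5449.5 kW


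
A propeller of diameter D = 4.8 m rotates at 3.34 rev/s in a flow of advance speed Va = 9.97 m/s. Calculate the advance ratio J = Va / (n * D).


Formula: J = Va / (n * D)
Step 1 — n * D = 3.34 * 4.8 = 16.032
Step 2 — J = 9.97 / 16.032 ≈ 0.62188 (5 s.f.)

0.62188


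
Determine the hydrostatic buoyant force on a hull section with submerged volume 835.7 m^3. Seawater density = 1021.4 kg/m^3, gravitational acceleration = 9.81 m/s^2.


Formula: Fb = rho * g * V
Substituting: Fb = 1021.4 * 9.81 * 835.7
Intermediate: 1021.4 * 9.81 = 10019.934
Result: Fb = 10019.934 * 835.7 ≈ 8373700 N (5 s.f.)

8373700 N


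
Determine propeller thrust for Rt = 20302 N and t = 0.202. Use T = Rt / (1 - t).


Formula: T = Rt / (1 - t)
Step 1 — (1 - t) = 1 - 0.202 = 0.798
Step 2 — T = 20302 / 0.798 ≈ 25441 N (5 s.f.)

25441 N


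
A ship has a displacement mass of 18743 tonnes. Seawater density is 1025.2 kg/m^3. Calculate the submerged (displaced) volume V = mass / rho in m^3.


Formula: V = mass / rho
Step 1 — convert tonnes to kg: 18743 t * 1000 = 18743000 kg
Step 2 — V = 18743000 / 1025.2 ≈ 18282 m^3 (5 s.f.)

18282 m^3


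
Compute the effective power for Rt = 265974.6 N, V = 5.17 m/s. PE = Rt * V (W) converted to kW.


Formula: PE = Rt * V / 1000 (kW)
Step 1 — PE (W) = 265974.6 * 5.17 = 1375088.682 W
Step 2 — PE (kW) = 1375088.682 / 1000 ≈ 1375.1 kW (5 s.f.)

1375.1 kW


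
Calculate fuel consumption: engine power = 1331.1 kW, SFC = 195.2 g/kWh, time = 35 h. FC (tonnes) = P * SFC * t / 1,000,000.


Formula: FC (tonnes) = P * SFC * t / 1,000,000
Step 1 — P * SFC * t = 1331.1 * 195.2 * 35 = 9094075.2 g
Step 2 — FC (tonnes) = 9094075.2 / 1,000,000 ≈ 9.0941 tonnes (5 s.f.)

9.0941 tonnes


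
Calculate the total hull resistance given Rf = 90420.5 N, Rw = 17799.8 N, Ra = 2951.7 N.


Formula: Rt = Rf + Rw + Ra
Substituting: Rt = 90420.5 + 17799.8 + 2951.7
Result: Rt = 111172.0 N

111172.0 N


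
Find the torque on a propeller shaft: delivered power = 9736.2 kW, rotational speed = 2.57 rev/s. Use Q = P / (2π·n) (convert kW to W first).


Formula: Q = P_W / (2 * pi * n)
Step 1 — P_W = 9736.2 kW * 1000 = 9736200.0 W
Step 2 — 2 * pi * n = 2 * pi * 2.57 = 16.147786
Step 3 — Q = 9736200.0 / 16.147786 ≈ 602940 N·m (5 s.f.)

602940 N·m


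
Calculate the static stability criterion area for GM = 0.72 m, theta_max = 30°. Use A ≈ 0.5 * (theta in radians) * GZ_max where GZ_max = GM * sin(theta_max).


Formula: GZ_max = GM * sin(theta); Area = 0.5 * theta_rad * GZ_max
Step 1 — GZ_max = 0.72 * sin(30°) = 0.72 * 0.5 = 0.36 m
Step 2 — theta_rad = 30 * pi/180 = 0.523599 rad
Step 3 — Area = 0.5 * 0.523599 * 0.36 ≈ 0.094248 m·rad (5 s.f.)

0.094248 m·rad


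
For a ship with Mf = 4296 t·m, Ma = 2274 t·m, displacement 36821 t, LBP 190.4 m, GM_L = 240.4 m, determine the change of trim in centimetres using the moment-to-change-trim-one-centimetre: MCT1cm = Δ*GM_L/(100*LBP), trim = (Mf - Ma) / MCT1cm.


Formula: net trimming moment = Mf - Ma; MCT1cm = Δ*GM_L/(100*LBP); trim = net moment / MCT1cm
Step 1 — net trimming moment = 4296 - 2274 = 2022 t·m
Step 2 — MCT1cm = 36821 * 240.4 / (100 * 190.4) = 464.9038 t·m/cm
Step 3 — trim = 2022 / 464.9038 ≈ 4.3493 cm (5 s.f.)

4.3493 cm


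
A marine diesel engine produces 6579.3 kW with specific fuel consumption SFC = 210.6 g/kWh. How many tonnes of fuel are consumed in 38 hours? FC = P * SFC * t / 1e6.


Formula: FC (tonnes) = P * SFC * t / 1,000,000
Step 1 — P * SFC * t = 6579.3 * 210.6 * 38 = 52652822.04 g
Step 2 — FC (tonnes) = 52652822.04 / 1,000,000 ≈ 52.653 tonnes (5 s.f.)

52.653 tonnes


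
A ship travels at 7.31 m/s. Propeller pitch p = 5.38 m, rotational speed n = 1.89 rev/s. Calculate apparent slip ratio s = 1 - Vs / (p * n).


Formula: s = 1 - Vs / (p * n)
Step 1 — p * n = 5.38 * 1.89 = 10.1682
Step 2 — Vs / (p*n) = 7.31 / 10.1682 = 0.718908 (6 d.p.)
Step 3 — s = 1 - 0.718908 = 0.281092

0.281092


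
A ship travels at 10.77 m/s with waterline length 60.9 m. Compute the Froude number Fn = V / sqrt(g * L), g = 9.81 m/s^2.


Formula: Fn = V / sqrt(g * L)
Step 1 — g * L = 9.81 * 60.9 = 597.429
Step 2 — sqrt(g * L) = sqrt(597.429) = 24.442361
Step 3 — Fn = 10.77 / 24.442361 ≈ 0.44063 (5 s.f.)

0.44063


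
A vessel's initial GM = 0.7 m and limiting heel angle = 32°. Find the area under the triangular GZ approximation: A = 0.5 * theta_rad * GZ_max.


Formula: GZ_max = GM * sin(theta); Area = 0.5 * theta_rad * GZ_max
Step 1 — GZ_max = 0.7 * sin(32°) = 0.7 * 0.529919 = 0.370943 m
Step 2 — theta_rad = 32 * pi/180 = 0.558505 rad
Step 3 — Area = 0.5 * 0.558505 * 0.370943 ≈ 0.10359 m·rad (5 s.f.)

0.10359 m·rad


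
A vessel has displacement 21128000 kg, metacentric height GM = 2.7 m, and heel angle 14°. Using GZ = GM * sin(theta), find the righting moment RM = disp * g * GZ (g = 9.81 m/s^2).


Formula: GZ = GM * sin(theta); RM = disp * g * GZ
Step 1 — GZ = 2.7 * sin(14°) = 2.7 * 0.241922 = 0.653189 m
Step 2 — RM = 21128000 * 9.81 * 0.653189 ≈ 135380000 N·m (5 s.f.)

135380000 N·m


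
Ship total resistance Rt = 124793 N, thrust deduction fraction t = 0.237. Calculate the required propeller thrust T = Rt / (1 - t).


Formula: T = Rt / (1 - t)
Step 1 — (1 - t) = 1 - 0.237 = 0.763
Step 2 — T = 124793 / 0.763 ≈ 163560 N (5 s.f.)

163560 N


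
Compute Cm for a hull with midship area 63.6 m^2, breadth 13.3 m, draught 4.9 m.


Formula: Cm = Am / (B * T)
Step 1 — B * T = 13.3 * 4.9 = 65.17 m^2
Step 2 — Cm = 63.6 / 65.17 ≈ 0.97591 (5 s.f.)

0.97591


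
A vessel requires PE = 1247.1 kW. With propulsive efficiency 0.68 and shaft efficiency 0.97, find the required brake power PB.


Formula: PB = PE / (eta_D * eta_S)
Step 1 — combined efficiency = eta_D * eta_S = 0.68 * 0.97 = 0.6596
Step 2 — PB = 1247.1 / 0.6596 ≈ 1890.7 kW (5 s.f.)

1890.7 kW


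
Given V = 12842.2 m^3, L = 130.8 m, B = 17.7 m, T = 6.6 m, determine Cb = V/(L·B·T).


Formula: Cb = V / (L * B * T)
Step 1 — L * B * T = 130.8 * 17.7 * 6.6 = 15280.056 m^3
Step 2 — Cb = 12842.2 / 15280.056 ≈ 0.84046 (5 s.f.)

0.84046


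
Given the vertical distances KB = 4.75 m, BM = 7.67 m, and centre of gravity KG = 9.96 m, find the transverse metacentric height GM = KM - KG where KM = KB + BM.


Formula: GM = KB + BM - KG
Step 1 — KM = KB + BM = 4.75 + 7.67 = 12.42 m
Step 2 — GM = KM - KG = 12.42 - 9.96 = 2.46 m

2.46 m


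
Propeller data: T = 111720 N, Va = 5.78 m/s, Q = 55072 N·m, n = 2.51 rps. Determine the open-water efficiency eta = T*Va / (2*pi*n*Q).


Formula: eta = T * Va / (2 * pi * n * Q)
Step 1 — numerator = T * Va = 111720 * 5.78 = 645741.6
Step 2 — 2 * pi * n = 2 * pi * 2.51 = 15.770795
Step 3 — denominator = 15.770795 * 55072 = 868529.22
Step 4 — eta = 645741.6 / 868529.22 ≈ 0.74349 (5 s.f.)

0.74349


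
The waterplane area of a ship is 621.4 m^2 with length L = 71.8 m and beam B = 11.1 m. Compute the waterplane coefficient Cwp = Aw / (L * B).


Formula: Cwp = Aw / (L * B)
Step 1 — L * B = 71.8 * 11.1 = 796.98 m^2
Step 2 — Cwp = 621.4 / 796.98 ≈ 0.77969 (5 s.f.)

0.77969


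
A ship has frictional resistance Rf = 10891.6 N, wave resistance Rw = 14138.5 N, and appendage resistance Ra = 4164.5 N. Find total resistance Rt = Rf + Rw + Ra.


Formula: Rt = Rf + Rw + Ra
Substituting: Rt = 10891.6 + 14138.5 + 4164.5
Result: Rt = 29194.6 N

29194.6 N


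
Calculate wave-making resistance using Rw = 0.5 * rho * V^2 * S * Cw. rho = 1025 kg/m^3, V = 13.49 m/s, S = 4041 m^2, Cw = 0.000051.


Formula: Rw = 0.5 * rho * V^2 * S * Cw
Step 1 — V^2 = 13.49^2 = 181.9801
Step 2 — 0.5 * rho * V^2 = 0.5 * 1025 * 181.9801 = 93264.80125
Step 3 — Rw = 93264.80125 * 4041 * 0.000051 ≈ 19221 N (5 s.f.)

19221 N


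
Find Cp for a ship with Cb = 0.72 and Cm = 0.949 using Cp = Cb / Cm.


Formula: Cp = Cb / Cm
Substituting: Cp = 0.72 / 0.949
Result: Cp ≈ 0.75869 (5 s.f.)

0.75869


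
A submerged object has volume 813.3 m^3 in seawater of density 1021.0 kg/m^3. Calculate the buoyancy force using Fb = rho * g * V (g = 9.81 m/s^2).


Formula: Fb = rho * g * V
Substituting: Fb = 1021.0 * 9.81 * 813.3
Intermediate: 1021.0 * 9.81 = 10016.01
Result: Fb = 10016.01 * 813.3 ≈ 8146000 N (5 s.f.)

8146000 N


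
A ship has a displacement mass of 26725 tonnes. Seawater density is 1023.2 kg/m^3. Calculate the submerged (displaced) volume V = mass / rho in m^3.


Formula: V = mass / rho
Step 1 — convert tonnes to kg: 26725 t * 1000 = 26725000 kg
Step 2 — V = 26725000 / 1023.2 ≈ 26119 m^3 (5 s.f.)

26119 m^3


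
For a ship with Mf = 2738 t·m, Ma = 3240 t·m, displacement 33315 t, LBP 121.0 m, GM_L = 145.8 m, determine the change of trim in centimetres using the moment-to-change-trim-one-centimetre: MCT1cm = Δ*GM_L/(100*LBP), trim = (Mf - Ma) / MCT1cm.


Formula: net trimming moment = Mf - Ma; MCT1cm = Δ*GM_L/(100*LBP); trim = net moment / MCT1cm
Step 1 — net trimming moment = 2738 - 3240 = -502 t·m
Step 2 — MCT1cm = 33315 * 145.8 / (100 * 121.0) = 401.432 t·m/cm
Step 3 — trim = -502 / 401.432 ≈ -1.2505 cm (5 s.f.)

-1.2505 cm


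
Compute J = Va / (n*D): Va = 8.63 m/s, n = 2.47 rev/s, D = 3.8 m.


Formula: J = Va / (n * D)
Step 1 — n * D = 2.47 * 3.8 = 9.386
Step 2 — J = 8.63 / 9.386 ≈ 0.91945 (5 s.f.)

0.91945


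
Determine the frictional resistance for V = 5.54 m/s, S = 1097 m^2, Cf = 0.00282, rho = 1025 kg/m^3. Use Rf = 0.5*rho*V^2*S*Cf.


Formula: Rf = 0.5 * rho * V^2 * S * Cf
Step 1 — V^2 = 5.54^2 = 30.6916
Step 2 — 0.5 * rho * V^2 = 0.5 * 1025 * 30.6916 = 15729.445
Step 3 — Rf = 15729.445 * 1097 * 0.00282 ≈ 48660 N (5 s.f.)

48660 N


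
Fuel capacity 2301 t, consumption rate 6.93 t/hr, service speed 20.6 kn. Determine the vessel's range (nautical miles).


Formula: endurance = fuel / rate; range = endurance * speed
Step 1 — endurance = 2301 / 6.93 = 332.0346 hours
Step 2 — range = 332.0346 * 20.6 ≈ 6839.9 nautical miles (5 s.f.)

6839.9 NM


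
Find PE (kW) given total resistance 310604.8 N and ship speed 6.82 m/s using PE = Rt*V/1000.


Formula: PE = Rt * V / 1000 (kW)
Step 1 — PE (W) = 310604.8 * 6.82 = 2118324.736 W
Step 2 — PE (kW) = 2118324.736 / 1000 ≈ 2118.3 kW (5 s.f.)

2118.3 kW


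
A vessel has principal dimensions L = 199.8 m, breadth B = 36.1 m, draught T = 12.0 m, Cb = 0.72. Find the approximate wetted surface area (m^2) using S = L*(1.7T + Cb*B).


Formula: S = 1.7*L*T + V/T with V = Cb*L*B*T, i.e. S = L * (1.7*T + Cb*B)
Step 1 — 1.7*T = 1.7 * 12.0 = 20.4 m
Step 2 — Cb*B = 0.72 * 36.1 = 25.992 m
Step 3 — 1.7*T + Cb*B = 20.4 + 25.992 = 46.392 m
Step 4 — S = 199.8 * 46.392 ≈ 9269.1 m^2 (5 s.f.)

9269.1 m^2


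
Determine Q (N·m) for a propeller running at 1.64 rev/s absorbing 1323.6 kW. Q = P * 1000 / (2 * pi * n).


Formula: Q = P_W / (2 * pi * n)
Step 1 — P_W = 1323.6 kW * 1000 = 1323600.0 W
Step 2 — 2 * pi * n = 2 * pi * 1.64 = 10.304424
Step 3 — Q = 1323600.0 / 10.304424 ≈ 128450 N·m (5 s.f.)

128450 N·m


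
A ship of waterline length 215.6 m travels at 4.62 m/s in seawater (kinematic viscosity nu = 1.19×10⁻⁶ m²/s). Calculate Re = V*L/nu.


Formula: Re = V * L / nu
Step 1 — V * L = 4.62 * 215.6 = 996.072 m^2/s
Step 2 — Re = 996.072 / 1.19e-6 = 8.37e+08

8.37e+08


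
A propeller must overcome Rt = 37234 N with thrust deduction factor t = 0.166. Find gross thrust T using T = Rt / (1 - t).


Formula: T = Rt / (1 - t)
Step 1 — (1 - t) = 1 - 0.166 = 0.834
Step 2 — T = 37234 / 0.834 ≈ 44645 N (5 s.f.)

44645 N


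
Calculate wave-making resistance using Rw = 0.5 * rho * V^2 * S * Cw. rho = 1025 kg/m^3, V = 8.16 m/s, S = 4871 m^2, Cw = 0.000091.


Formula: Rw = 0.5 * rho * V^2 * S * Cw
Step 1 — V^2 = 8.16^2 = 66.5856
Step 2 — 0.5 * rho * V^2 = 0.5 * 1025 * 66.5856 = 34125.12
Step 3 — Rw = 34125.12 * 4871 * 0.000091 ≈ 15126 N (5 s.f.)

15126 N


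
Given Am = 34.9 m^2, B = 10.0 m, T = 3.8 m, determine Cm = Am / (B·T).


Formula: Cm = Am / (B * T)
Step 1 — B * T = 10.0 * 3.8 = 38.0 m^2
Step 2 — Cm = 34.9 / 38.0 ≈ 0.91842 (5 s.f.)

0.91842


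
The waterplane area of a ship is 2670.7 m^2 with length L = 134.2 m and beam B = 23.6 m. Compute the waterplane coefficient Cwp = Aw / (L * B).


Formula: Cwp = Aw / (L * B)
Step 1 — L * B = 134.2 * 23.6 = 3167.12 m^2
Step 2 — Cwp = 2670.7 / 3167.12 ≈ 0.84326 (5 s.f.)

0.84326


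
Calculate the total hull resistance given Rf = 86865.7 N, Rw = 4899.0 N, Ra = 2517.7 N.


Formula: Rt = Rf + Rw + Ra
Substituting: Rt = 86865.7 + 4899.0 + 2517.7
Result: Rt = 94282.4 N

94282.4 N


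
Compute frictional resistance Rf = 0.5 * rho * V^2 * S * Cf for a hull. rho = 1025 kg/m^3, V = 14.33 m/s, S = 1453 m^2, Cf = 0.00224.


Formula: Rf = 0.5 * rho * V^2 * S * Cf
Step 1 — V^2 = 14.33^2 = 205.3489
Step 2 — 0.5 * rho * V^2 = 0.5 * 1025 * 205.3489 = 105241.31125
Step 3 — Rf = 105241.31125 * 1453 * 0.00224 ≈ 342530 N (5 s.f.)

342530 N


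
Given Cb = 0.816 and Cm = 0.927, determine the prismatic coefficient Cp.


Formula: Cp = Cb / Cm
Substituting: Cp = 0.816 / 0.927
Result: Cp ≈ 0.88026 (5 s.f.)

0.88026


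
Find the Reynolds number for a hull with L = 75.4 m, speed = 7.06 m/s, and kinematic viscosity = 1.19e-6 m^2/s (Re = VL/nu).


Formula: Re = V * L / nu
Step 1 — V * L = 7.06 * 75.4 = 532.324 m^2/s
Step 2 — Re = 532.324 / 1.19e-6 = 4.47e+08

4.47e+08


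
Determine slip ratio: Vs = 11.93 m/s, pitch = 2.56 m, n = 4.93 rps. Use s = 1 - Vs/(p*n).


Formula: s = 1 - Vs / (p * n)
Step 1 — p * n = 2.56 * 4.93 = 12.6208
Step 2 — Vs / (p*n) = 11.93 / 12.6208 = 0.945265 (6 d.p.)
Step 3 — s = 1 - 0.945265 = 0.054735

0.054735


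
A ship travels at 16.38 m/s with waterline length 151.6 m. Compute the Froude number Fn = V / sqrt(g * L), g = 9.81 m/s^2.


Formula: Fn = V / sqrt(g * L)
Step 1 — g * L = 9.81 * 151.6 = 1487.196
Step 2 — sqrt(g * L) = sqrt(1487.196) = 38.56418
Step 3 — Fn = 16.38 / 38.56418 ≈ 0.42475 (5 s.f.)

0.42475


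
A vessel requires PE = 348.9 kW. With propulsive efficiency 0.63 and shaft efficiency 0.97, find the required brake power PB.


Formula: PB = PE / (eta_D * eta_S)
Step 1 — combined efficiency = eta_D * eta_S = 0.63 * 0.97 = 0.6111
Step 2 — PB = 348.9 / 0.6111 ≈ 570.94 kW (5 s.f.)

570.94 kW


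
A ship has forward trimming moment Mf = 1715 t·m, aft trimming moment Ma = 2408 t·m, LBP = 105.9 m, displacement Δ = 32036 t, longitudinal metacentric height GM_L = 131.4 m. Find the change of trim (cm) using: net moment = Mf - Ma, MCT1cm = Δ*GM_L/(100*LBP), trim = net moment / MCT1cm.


Formula: net trimming moment = Mf - Ma; MCT1cm = Δ*GM_L/(100*LBP); trim = net moment / MCT1cm
Step 1 — net trimming moment = 1715 - 2408 = -693 t·m
Step 2 — MCT1cm = 32036 * 131.4 / (100 * 105.9) = 397.5005 t·m/cm
Step 3 — trim = -693 / 397.5005 ≈ -1.7434 cm (5 s.f.)

-1.7434 cm


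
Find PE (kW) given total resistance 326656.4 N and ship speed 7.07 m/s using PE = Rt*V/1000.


Formula: PE = Rt * V / 1000 (kW)
Step 1 — PE (W) = 326656.4 * 7.07 = 2309460.748 W
Step 2 — PE (kW) = 2309460.748 / 1000 ≈ 2309.5 kW (5 s.f.)

2309.5 kW


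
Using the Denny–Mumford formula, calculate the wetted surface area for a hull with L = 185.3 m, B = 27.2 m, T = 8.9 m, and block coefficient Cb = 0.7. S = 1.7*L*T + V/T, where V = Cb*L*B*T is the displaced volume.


Formula: S = 1.7*L*T + V/T with V = Cb*L*B*T, i.e. S = L * (1.7*T + Cb*B)
Step 1 — 1.7*T = 1.7 * 8.9 = 15.13 m
Step 2 — Cb*B = 0.7 * 27.2 = 19.04 m
Step 3 — 1.7*T + Cb*B = 15.13 + 19.04 = 34.17 m
Step 4 — S = 185.3 * 34.17 ≈ 6331.7 m^2 (5 s.f.)

6331.7 m^2


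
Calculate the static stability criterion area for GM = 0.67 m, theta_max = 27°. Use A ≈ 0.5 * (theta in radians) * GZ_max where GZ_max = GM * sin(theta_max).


Formula: GZ_max = GM * sin(theta); Area = 0.5 * theta_rad * GZ_max
Step 1 — GZ_max = 0.67 * sin(27°) = 0.67 * 0.45399 = 0.304173 m
Step 2 — theta_rad = 27 * pi/180 = 0.471239 rad
Step 3 — Area = 0.5 * 0.471239 * 0.304173 ≈ 0.071669 m·rad (5 s.f.)

0.071669 m·rad


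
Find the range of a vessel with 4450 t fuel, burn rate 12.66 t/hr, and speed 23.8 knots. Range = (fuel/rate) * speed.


Formula: endurance = fuel / rate; range = endurance * speed
Step 1 — endurance = 4450 / 12.66 = 351.5008 hours
Step 2 — range = 351.5008 * 23.8 ≈ 8365.7 nautical miles (5 s.f.)

8365.7 NM


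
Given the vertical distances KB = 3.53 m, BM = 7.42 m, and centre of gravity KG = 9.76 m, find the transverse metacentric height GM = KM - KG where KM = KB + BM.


Formula: GM = KB + BM - KG
Step 1 — KM = KB + BM = 3.53 + 7.42 = 10.95 m
Step 2 — GM = KM - KG = 10.95 - 9.76 = 1.19 m

1.19 m


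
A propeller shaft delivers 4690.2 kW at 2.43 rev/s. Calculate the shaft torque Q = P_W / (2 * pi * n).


Formula: Q = P_W / (2 * pi * n)
Step 1 — P_W = 4690.2 kW * 1000 = 4690200.0 W
Step 2 — 2 * pi * n = 2 * pi * 2.43 = 15.26814
Step 3 — Q = 4690200.0 / 15.26814 ≈ 307190 N·m (5 s.f.)

307190 N·m


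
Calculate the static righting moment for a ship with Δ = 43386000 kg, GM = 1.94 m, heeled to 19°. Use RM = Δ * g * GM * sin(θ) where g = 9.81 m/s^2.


Formula: GZ = GM * sin(theta); RM = disp * g * GZ
Step 1 — GZ = 1.94 * sin(19°) = 1.94 * 0.325568 = 0.631602 m
Step 2 — RM = 43386000 * 9.81 * 0.631602 ≈ 268820000 N·m (5 s.f.)

268820000 N·m


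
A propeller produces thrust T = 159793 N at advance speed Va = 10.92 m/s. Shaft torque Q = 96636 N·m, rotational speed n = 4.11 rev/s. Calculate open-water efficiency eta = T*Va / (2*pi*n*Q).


Formula: eta = T * Va / (2 * pi * n * Q)
Step 1 — numerator = T * Va = 159793 * 10.92 = 1744939.56
Step 2 — 2 * pi * n = 2 * pi * 4.11 = 25.823892
Step 3 — denominator = 25.823892 * 96636 = 2495517.63
Step 4 — eta = 1744939.56 / 2495517.63 ≈ 0.69923 (5 s.f.)

0.69923


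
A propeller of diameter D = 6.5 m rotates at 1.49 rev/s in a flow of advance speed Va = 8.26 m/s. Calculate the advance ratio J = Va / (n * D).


Formula: J = Va / (n * D)
Step 1 — n * D = 1.49 * 6.5 = 9.685
Step 2 — J = 8.26 / 9.685 ≈ 0.85287 (5 s.f.)

0.85287


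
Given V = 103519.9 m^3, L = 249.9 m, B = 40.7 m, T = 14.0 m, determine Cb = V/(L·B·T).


Formula: Cb = V / (L * B * T)
Step 1 — L * B * T = 249.9 * 40.7 * 14.0 = 142393.02 m^3
Step 2 — Cb = 103519.9 / 142393.02 ≈ 0.72700 (5 s.f.)

0.72700


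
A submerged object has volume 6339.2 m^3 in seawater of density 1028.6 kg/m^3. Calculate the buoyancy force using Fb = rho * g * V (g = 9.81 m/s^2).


Formula: Fb = rho * g * V
Substituting: Fb = 1028.6 * 9.81 * 6339.2
Intermediate: 1028.6 * 9.81 = 10090.566
Result: Fb = 10090.566 * 6339.2 ≈ 63966000 N (5 s.f.)

63966000 N


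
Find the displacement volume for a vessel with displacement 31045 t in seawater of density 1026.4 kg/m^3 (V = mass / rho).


Formula: V = mass / rho
Step 1 — convert tonnes to kg: 31045 t * 1000 = 31045000 kg
Step 2 — V = 31045000 / 1026.4 ≈ 30246 m^3 (5 s.f.)

30246 m^3


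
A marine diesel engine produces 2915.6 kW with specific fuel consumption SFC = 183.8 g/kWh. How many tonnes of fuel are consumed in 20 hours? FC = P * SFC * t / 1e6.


Formula: FC (tonnes) = P * SFC * t / 1,000,000
Step 1 — P * SFC * t = 2915.6 * 183.8 * 20 = 10717745.6 g
Step 2 — FC (tonnes) = 10717745.6 / 1,000,000 ≈ 10.718 tonnes (5 s.f.)

10.718 tonnes


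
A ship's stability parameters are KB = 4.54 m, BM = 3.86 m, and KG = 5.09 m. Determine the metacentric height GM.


Formula: GM = KB + BM - KG
Step 1 — KM = KB + BM = 4.54 + 3.86 = 8.4 m
Step 2 — GM = KM - KG = 8.4 - 5.09 = 3.31 m

3.31 m


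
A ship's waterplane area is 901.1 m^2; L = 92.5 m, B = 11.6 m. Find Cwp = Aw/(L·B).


Formula: Cwp = Aw / (L * B)
Step 1 — L * B = 92.5 * 11.6 = 1073.0 m^2
Step 2 — Cwp = 901.1 / 1073.0 ≈ 0.83979 (5 s.f.)

0.83979


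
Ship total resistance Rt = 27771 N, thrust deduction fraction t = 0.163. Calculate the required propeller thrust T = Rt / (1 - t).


Formula: T = Rt / (1 - t)
Step 1 — (1 - t) = 1 - 0.163 = 0.837
Step 2 — T = 27771 / 0.837 ≈ 33179 N (5 s.f.)

33179 N


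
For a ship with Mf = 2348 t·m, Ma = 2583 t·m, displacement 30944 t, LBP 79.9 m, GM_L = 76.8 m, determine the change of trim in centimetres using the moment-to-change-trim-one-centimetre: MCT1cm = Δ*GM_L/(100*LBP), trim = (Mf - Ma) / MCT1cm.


Formula: net trimming moment = Mf - Ma; MCT1cm = Δ*GM_L/(100*LBP); trim = net moment / MCT1cm
Step 1 — net trimming moment = 2348 - 2583 = -235 t·m
Step 2 — MCT1cm = 30944 * 76.8 / (100 * 79.9) = 297.4342 t·m/cm
Step 3 — trim = -235 / 297.4342 ≈ -0.79009 cm (5 s.f.)

-0.79009 cm


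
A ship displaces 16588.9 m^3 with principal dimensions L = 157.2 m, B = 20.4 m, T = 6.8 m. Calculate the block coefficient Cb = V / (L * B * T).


Formula: Cb = V / (L * B * T)
Step 1 — L * B * T = 157.2 * 20.4 * 6.8 = 21806.784 m^3
Step 2 — Cb = 16588.9 / 21806.784 ≈ 0.76072 (5 s.f.)

0.76072


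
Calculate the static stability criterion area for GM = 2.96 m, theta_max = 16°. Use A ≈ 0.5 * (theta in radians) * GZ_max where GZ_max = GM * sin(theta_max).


Formula: GZ_max = GM * sin(theta); Area = 0.5 * theta_rad * GZ_max
Step 1 — GZ_max = 2.96 * sin(16°) = 2.96 * 0.275637 = 0.815886 m
Step 2 — theta_rad = 16 * pi/180 = 0.279253 rad
Step 3 — Area = 0.5 * 0.279253 * 0.815886 ≈ 0.11392 m·rad (5 s.f.)

0.11392 m·rad


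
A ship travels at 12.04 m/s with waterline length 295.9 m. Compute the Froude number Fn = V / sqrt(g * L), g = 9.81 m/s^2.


Formula: Fn = V / sqrt(g * L)
Step 1 — g * L = 9.81 * 295.9 = 2902.779
Step 2 — sqrt(g * L) = sqrt(2902.779) = 53.877444
Step 3 — Fn = 12.04 / 53.877444 ≈ 0.22347 (5 s.f.)

0.22347


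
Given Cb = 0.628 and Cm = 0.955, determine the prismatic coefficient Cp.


Formula: Cp = Cb / Cm
Substituting: Cp = 0.628 / 0.955
Result: Cp ≈ 0.65759 (5 s.f.)

0.65759


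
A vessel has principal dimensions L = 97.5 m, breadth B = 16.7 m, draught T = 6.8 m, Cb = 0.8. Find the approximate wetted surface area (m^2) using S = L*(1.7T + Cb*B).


Formula: S = 1.7*L*T + V/T with V = Cb*L*B*T, i.e. S = L * (1.7*T + Cb*B)
Step 1 — 1.7*T = 1.7 * 6.8 = 11.56 m
Step 2 — Cb*B = 0.8 * 16.7 = 13.36 m
Step 3 — 1.7*T + Cb*B = 11.56 + 13.36 = 24.92 m
Step 4 — S = 97.5 * 24.92 ≈ 2429.7 m^2 (5 s.f.)

2429.7 m^2


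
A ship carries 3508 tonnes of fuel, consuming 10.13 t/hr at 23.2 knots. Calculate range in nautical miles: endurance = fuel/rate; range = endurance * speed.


Formula: endurance = fuel / rate; range = endurance * speed
Step 1 — endurance = 3508 / 10.13 = 346.2981 hours
Step 2 — range = 346.2981 * 23.2 ≈ 8034.1 nautical miles (5 s.f.)

8034.1 NM


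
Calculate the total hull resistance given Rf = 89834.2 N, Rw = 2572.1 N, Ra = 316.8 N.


Formula: Rt = Rf + Rw + Ra
Substituting: Rt = 89834.2 + 2572.1 + 316.8
Result: Rt = 92723.1 N

92723.1 N


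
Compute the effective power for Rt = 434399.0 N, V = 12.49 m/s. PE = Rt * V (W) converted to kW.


Formula: PE = Rt * V / 1000 (kW)
Step 1 — PE (W) = 434399.0 * 12.49 = 5425643.51 W
Step 2 — PE (kW) = 5425643.51 / 1000 ≈ 5425.6 kW (5 s.f.)

5425.6 kW


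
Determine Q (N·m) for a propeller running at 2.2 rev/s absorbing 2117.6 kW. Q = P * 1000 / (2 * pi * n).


Formula: Q = P_W / (2 * pi * n)
Step 1 — P_W = 2117.6 kW * 1000 = 2117600.0 W
Step 2 — 2 * pi * n = 2 * pi * 2.2 = 13.823008
Step 3 — Q = 2117600.0 / 13.823008 ≈ 153190 N·m (5 s.f.)

153190 N·m


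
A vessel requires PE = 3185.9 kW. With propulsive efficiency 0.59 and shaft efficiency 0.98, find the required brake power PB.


Formula: PB = PE / (eta_D * eta_S)
Step 1 — combined efficiency = eta_D * eta_S = 0.59 * 0.98 = 0.5782
Step 2 — PB = 3185.9 / 0.5782 ≈ 5510.0 kW (5 s.f.)

5510.0 kW


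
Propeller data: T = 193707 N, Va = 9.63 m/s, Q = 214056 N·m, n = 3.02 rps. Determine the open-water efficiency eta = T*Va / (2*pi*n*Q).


Formula: eta = T * Va / (2 * pi * n * Q)
Step 1 — numerator = T * Va = 193707 * 9.63 = 1865398.41
Step 2 — 2 * pi * n = 2 * pi * 3.02 = 18.97522
Step 3 — denominator = 18.97522 * 214056 = 4061759.69
Step 4 — eta = 1865398.41 / 4061759.69 ≈ 0.45926 (5 s.f.)

0.45926


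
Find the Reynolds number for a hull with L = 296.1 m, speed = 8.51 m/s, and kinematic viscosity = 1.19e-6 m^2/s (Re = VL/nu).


Formula: Re = V * L / nu
Step 1 — V * L = 8.51 * 296.1 = 2519.811 m^2/s
Step 2 — Re = 2519.811 / 1.19e-6 = 2.12e+09

2.12e+09


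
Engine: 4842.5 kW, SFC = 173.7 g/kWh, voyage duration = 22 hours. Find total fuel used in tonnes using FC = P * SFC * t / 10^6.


Formula: FC (tonnes) = P * SFC * t / 1,000,000
Step 1 — P * SFC * t = 4842.5 * 173.7 * 22 = 18505129.5 g
Step 2 — FC (tonnes) = 18505129.5 / 1,000,000 ≈ 18.505 tonnes (5 s.f.)

18.505 tonnes


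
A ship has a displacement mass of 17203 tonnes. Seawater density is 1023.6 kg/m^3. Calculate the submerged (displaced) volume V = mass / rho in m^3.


Formula: V = mass / rho
Step 1 — convert tonnes to kg: 17203 t * 1000 = 17203000 kg
Step 2 — V = 17203000 / 1023.6 ≈ 16806 m^3 (5 s.f.)

16806 m^3


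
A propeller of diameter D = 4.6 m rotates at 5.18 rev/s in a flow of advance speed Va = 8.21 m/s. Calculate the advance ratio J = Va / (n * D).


Formula: J = Va / (n * D)
Step 1 — n * D = 5.18 * 4.6 = 23.828
Step 2 — J = 8.21 / 23.828 ≈ 0.34455 (5 s.f.)

0.34455


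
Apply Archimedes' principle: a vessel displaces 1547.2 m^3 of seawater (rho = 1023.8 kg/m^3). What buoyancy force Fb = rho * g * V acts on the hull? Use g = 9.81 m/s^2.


Formula: Fb = rho * g * V
Substituting: Fb = 1023.8 * 9.81 * 1547.2
Intermediate: 1023.8 * 9.81 = 10043.478
Result: Fb = 10043.478 * 1547.2 ≈ 15539000 N (5 s.f.)

15539000 N


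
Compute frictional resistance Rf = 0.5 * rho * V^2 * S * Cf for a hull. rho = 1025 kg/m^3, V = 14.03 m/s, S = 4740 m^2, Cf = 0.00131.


Formula: Rf = 0.5 * rho * V^2 * S * Cf
Step 1 — V^2 = 14.03^2 = 196.8409
Step 2 — 0.5 * rho * V^2 = 0.5 * 1025 * 196.8409 = 100880.96125
Step 3 — Rf = 100880.96125 * 4740 * 0.00131 ≈ 626410 N (5 s.f.)

626410 N


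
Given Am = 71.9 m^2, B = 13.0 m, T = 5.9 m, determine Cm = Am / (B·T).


Formula: Cm = Am / (B * T)
Step 1 — B * T = 13.0 * 5.9 = 76.7 m^2
Step 2 — Cm = 71.9 / 76.7 ≈ 0.93742 (5 s.f.)

0.93742


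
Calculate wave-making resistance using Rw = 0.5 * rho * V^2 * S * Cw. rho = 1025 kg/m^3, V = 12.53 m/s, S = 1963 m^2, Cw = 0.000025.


Formula: Rw = 0.5 * rho * V^2 * S * Cw
Step 1 — V^2 = 12.53^2 = 157.0009
Step 2 — 0.5 * rho * V^2 = 0.5 * 1025 * 157.0009 = 80462.96125
Step 3 — Rw = 80462.96125 * 1963 * 0.000025 ≈ 3948.7 N (5 s.f.)

3948.7 N


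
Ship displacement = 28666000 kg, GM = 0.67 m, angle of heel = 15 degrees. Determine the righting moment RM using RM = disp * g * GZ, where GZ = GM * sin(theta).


Formula: GZ = GM * sin(theta); RM = disp * g * GZ
Step 1 — GZ = 0.67 * sin(15°) = 0.67 * 0.258819 = 0.173409 m
Step 2 — RM = 28666000 * 9.81 * 0.173409 ≈ 48765000 N·m (5 s.f.)

48765000 N·m


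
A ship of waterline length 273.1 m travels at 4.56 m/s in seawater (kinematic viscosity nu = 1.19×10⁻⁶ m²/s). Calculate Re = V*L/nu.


Formula: Re = V * L / nu
Step 1 — V * L = 4.56 * 273.1 = 1245.336 m^2/s
Step 2 — Re = 1245.336 / 1.19e-6 = 1.05e+09

1.05e+09


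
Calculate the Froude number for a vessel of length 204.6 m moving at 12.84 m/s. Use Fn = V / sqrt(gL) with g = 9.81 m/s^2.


Formula: Fn = V / sqrt(g * L)
Step 1 — g * L = 9.81 * 204.6 = 2007.126
Step 2 — sqrt(g * L) = sqrt(2007.126) = 44.80096
Step 3 — Fn = 12.84 / 44.80096 ≈ 0.28660 (5 s.f.)

0.28660


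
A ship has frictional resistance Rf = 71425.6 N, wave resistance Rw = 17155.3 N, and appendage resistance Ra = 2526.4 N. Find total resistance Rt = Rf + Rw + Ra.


Formula: Rt = Rf + Rw + Ra
Substituting: Rt = 71425.6 + 17155.3 + 2526.4
Result: Rt = 91107.3 N

91107.3 N


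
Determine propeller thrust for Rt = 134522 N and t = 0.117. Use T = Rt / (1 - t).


Formula: T = Rt / (1 - t)
Step 1 — (1 - t) = 1 - 0.117 = 0.883
Step 2 — T = 134522 / 0.883 ≈ 152350 N (5 s.f.)

152350 N


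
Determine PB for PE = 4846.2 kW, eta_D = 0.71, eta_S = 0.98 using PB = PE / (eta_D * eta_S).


Formula: PB = PE / (eta_D * eta_S)
Step 1 — combined efficiency = eta_D * eta_S = 0.71 * 0.98 = 0.6958
Step 2 — PB = 4846.2 / 0.6958 ≈ 6964.9 kW (5 s.f.)

6964.9 kW


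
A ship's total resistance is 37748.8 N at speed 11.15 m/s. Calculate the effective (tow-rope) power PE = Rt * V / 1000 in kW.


Formula: PE = Rt * V / 1000 (kW)
Step 1 — PE (W) = 37748.8 * 11.15 = 420899.12 W
Step 2 — PE (kW) = 420899.12 / 1000 ≈ 420.90 kW (5 s.f.)

420.90 kW


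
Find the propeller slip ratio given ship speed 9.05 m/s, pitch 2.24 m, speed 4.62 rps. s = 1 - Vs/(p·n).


Formula: s = 1 - Vs / (p * n)
Step 1 — p * n = 2.24 * 4.62 = 10.3488
Step 2 — Vs / (p*n) = 9.05 / 10.3488 = 0.874498 (6 d.p.)
Step 3 — s = 1 - 0.874498 = 0.125502

0.125502


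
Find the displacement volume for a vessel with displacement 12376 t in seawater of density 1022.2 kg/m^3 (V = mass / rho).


Formula: V = mass / rho
Step 1 — convert tonnes to kg: 12376 t * 1000 = 12376000 kg
Step 2 — V = 12376000 / 1022.2 ≈ 12107 m^3 (5 s.f.)

12107 m^3


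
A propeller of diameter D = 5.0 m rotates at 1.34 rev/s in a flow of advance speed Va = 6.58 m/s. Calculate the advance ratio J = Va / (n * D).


Formula: J = Va / (n * D)
Step 1 — n * D = 1.34 * 5.0 = 6.7
Step 2 — J = 6.58 / 6.7 ≈ 0.98209 (5 s.f.)

0.98209


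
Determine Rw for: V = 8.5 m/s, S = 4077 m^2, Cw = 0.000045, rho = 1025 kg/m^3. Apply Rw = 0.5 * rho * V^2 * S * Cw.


Formula: Rw = 0.5 * rho * V^2 * S * Cw
Step 1 — V^2 = 8.5^2 = 72.25
Step 2 — 0.5 * rho * V^2 = 0.5 * 1025 * 72.25 = 37028.125
Step 3 — Rw = 37028.125 * 4077 * 0.000045 ≈ 6793.4 N (5 s.f.)

6793.4 N


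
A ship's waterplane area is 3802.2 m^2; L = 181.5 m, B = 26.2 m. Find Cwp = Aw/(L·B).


Formula: Cwp = Aw / (L * B)
Step 1 — L * B = 181.5 * 26.2 = 4755.3 m^2
Step 2 — Cwp = 3802.2 / 4755.3 ≈ 0.79957 (5 s.f.)

0.79957


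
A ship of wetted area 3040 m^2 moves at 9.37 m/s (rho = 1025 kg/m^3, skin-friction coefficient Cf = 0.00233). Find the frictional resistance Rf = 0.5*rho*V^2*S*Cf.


Formula: Rf = 0.5 * rho * V^2 * S * Cf
Step 1 — V^2 = 9.37^2 = 87.7969
Step 2 — 0.5 * rho * V^2 = 0.5 * 1025 * 87.7969 = 44995.91125
Step 3 — Rf = 44995.91125 * 3040 * 0.00233 ≈ 318720 N (5 s.f.)

318720 N


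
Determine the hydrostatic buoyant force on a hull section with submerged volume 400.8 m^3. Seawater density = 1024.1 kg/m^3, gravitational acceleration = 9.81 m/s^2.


Formula: Fb = rho * g * V
Substituting: Fb = 1024.1 * 9.81 * 400.8
Intermediate: 1024.1 * 9.81 = 10046.421
Result: Fb = 10046.421 * 400.8 ≈ 4026600 N (5 s.f.)

4026600 N


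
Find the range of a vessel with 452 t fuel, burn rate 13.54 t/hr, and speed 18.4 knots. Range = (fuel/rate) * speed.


Formula: endurance = fuel / rate; range = endurance * speed
Step 1 — endurance = 452 / 13.54 = 33.3826 hours
Step 2 — range = 33.3826 * 18.4 ≈ 614.24 nautical miles (5 s.f.)

614.24 NM


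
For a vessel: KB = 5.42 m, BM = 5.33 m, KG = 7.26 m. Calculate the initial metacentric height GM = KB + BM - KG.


Formula: GM = KB + BM - KG
Step 1 — KM = KB + BM = 5.42 + 5.33 = 10.75 m
Step 2 — GM = KM - KG = 10.75 - 7.26 = 3.49 m

3.49 m


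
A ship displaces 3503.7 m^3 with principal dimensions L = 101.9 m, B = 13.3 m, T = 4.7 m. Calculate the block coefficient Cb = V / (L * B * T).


Formula: Cb = V / (L * B * T)
Step 1 — L * B * T = 101.9 * 13.3 * 4.7 = 6369.769 m^3
Step 2 — Cb = 3503.7 / 6369.769 ≈ 0.55005 (5 s.f.)

0.55005


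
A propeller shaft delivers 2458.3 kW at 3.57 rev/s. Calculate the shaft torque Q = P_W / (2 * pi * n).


Formula: Q = P_W / (2 * pi * n)
Step 1 — P_W = 2458.3 kW * 1000 = 2458300.0 W
Step 2 — 2 * pi * n = 2 * pi * 3.57 = 22.430972
Step 3 — Q = 2458300.0 / 22.430972 ≈ 109590 N·m (5 s.f.)

109590 N·m


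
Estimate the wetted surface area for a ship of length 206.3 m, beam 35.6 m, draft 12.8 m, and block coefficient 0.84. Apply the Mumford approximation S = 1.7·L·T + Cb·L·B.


Formula: S = 1.7*L*T + V/T with V = Cb*L*B*T, i.e. S = L * (1.7*T + Cb*B)
Step 1 — 1.7*T = 1.7 * 12.8 = 21.76 m
Step 2 — Cb*B = 0.84 * 35.6 = 29.904 m
Step 3 — 1.7*T + Cb*B = 21.76 + 29.904 = 51.664 m
Step 4 — S = 206.3 * 51.664 ≈ 10658 m^2 (5 s.f.)

10658 m^2


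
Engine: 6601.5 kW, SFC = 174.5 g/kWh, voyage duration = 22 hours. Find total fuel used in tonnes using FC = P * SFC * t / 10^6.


Formula: FC (tonnes) = P * SFC * t / 1,000,000
Step 1 — P * SFC * t = 6601.5 * 174.5 * 22 = 25343158.5 g
Step 2 — FC (tonnes) = 25343158.5 / 1,000,000 ≈ 25.343 tonnes (5 s.f.)

25.343 tonnes


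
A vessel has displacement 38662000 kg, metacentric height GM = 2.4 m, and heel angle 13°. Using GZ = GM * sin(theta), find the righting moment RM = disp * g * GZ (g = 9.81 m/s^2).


Formula: GZ = GM * sin(theta); RM = disp * g * GZ
Step 1 — GZ = 2.4 * sin(13°) = 2.4 * 0.224951 = 0.539882 m
Step 2 — RM = 38662000 * 9.81 * 0.539882 ≈ 204760000 N·m (5 s.f.)

204760000 N·m


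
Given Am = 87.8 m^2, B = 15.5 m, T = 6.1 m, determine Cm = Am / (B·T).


Formula: Cm = Am / (B * T)
Step 1 — B * T = 15.5 * 6.1 = 94.55 m^2
Step 2 — Cm = 87.8 / 94.55 ≈ 0.92861 (5 s.f.)

0.92861


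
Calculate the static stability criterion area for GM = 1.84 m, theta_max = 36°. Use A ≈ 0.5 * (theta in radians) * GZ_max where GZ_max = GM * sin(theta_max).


Formula: GZ_max = GM * sin(theta); Area = 0.5 * theta_rad * GZ_max
Step 1 — GZ_max = 1.84 * sin(36°) = 1.84 * 0.587785 = 1.081524 m
Step 2 — theta_rad = 36 * pi/180 = 0.628319 rad
Step 3 — Area = 0.5 * 0.628319 * 1.081524 ≈ 0.33977 m·rad (5 s.f.)

0.33977 m·rad


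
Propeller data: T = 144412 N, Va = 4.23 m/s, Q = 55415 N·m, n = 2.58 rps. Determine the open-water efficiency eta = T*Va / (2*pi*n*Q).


Formula: eta = T * Va / (2 * pi * n * Q)
Step 1 — numerator = T * Va = 144412 * 4.23 = 610862.76
Step 2 — 2 * pi * n = 2 * pi * 2.58 = 16.210618
Step 3 — denominator = 16.210618 * 55415 = 898311.4
Step 4 — eta = 610862.76 / 898311.4 ≈ 0.68001 (5 s.f.)

0.68001


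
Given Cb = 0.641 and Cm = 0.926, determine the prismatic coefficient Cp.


Formula: Cp = Cb / Cm
Substituting: Cp = 0.641 / 0.926
Result: Cp ≈ 0.69222 (5 s.f.)

0.69222


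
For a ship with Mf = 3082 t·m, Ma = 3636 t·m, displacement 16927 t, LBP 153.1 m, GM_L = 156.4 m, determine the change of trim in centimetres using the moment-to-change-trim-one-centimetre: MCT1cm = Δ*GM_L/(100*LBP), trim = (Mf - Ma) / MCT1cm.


Formula: net trimming moment = Mf - Ma; MCT1cm = Δ*GM_L/(100*LBP); trim = net moment / MCT1cm
Step 1 — net trimming moment = 3082 - 3636 = -554 t·m
Step 2 — MCT1cm = 16927 * 156.4 / (100 * 153.1) = 172.9185 t·m/cm
Step 3 — trim = -554 / 172.9185 ≈ -3.2038 cm (5 s.f.)

-3.2038 cm


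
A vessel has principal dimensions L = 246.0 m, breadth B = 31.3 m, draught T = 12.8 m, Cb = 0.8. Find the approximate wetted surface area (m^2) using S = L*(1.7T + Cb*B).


Formula: S = 1.7*L*T + V/T with V = Cb*L*B*T, i.e. S = L * (1.7*T + Cb*B)
Step 1 — 1.7*T = 1.7 * 12.8 = 21.76 m
Step 2 — Cb*B = 0.8 * 31.3 = 25.04 m
Step 3 — 1.7*T + Cb*B = 21.76 + 25.04 = 46.8 m
Step 4 — S = 246.0 * 46.8 ≈ 11513 m^2 (5 s.f.)

11513 m^2
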